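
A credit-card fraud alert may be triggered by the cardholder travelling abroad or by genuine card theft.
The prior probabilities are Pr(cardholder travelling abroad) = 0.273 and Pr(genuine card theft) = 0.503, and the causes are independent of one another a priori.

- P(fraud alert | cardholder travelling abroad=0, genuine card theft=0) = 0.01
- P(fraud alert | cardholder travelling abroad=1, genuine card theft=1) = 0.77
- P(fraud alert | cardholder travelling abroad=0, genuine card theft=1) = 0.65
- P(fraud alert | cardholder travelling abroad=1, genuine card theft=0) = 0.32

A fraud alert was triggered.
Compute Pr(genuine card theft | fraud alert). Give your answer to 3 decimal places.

Pr(genuine card theft | fraud alert) ≈ 0.880

Weight on genuine card theft=true, given the evidence: 0.237693 + 0.105736 = 0.343429
The normalizing constant is 0.01·0.727·0.497 + 0.65·0.727·0.503 + 0.32·0.273·0.497 + 0.77·0.273·0.503 = 0.390460
Posterior = 0.343429 / 0.390460 ≈ 0.880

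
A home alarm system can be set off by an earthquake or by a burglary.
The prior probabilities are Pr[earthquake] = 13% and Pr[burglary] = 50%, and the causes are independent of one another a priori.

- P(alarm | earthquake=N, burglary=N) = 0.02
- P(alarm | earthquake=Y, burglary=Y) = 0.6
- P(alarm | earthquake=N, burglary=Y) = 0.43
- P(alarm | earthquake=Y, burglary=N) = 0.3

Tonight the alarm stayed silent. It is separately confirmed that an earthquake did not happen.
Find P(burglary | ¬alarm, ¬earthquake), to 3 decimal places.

P(burglary | ¬alarm, ¬earthquake) ≈ 0.368

P(¬alarm | ¬earthquake) = 0.98·0.5 + 0.57·0.5 = 0.490000 + 0.285000 = 0.775000
Restricting to configurations with burglary present: 0.57·0.5 = 0.285000.
So P(burglary | ¬alarm, ¬earthquake) = 0.285000/0.775000 ≈ 0.368.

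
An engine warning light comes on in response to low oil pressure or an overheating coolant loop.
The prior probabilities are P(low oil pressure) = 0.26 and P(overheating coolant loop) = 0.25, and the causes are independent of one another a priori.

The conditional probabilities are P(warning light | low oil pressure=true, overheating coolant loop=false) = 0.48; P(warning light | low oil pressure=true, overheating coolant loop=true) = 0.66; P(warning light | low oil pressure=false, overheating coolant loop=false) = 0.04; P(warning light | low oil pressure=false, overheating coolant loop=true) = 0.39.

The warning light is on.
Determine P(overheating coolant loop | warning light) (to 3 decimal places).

P(warning light) = 0.04*0.74*0.75 + 0.39*0.74*0.25 + 0.48*0.26*0.75 + 0.66*0.26*0.25 = 0.022200 + 0.072150 + 0.093600 + 0.042900 = 0.230850
Restricting to configurations with overheating coolant loop present: 0.072150 + 0.042900 = 0.115050.
So P(overheating coolant loop | warning light) = 0.115050/0.230850 ≈ 0.498.

P(overheating coolant loop | warning light) ≈ 0.498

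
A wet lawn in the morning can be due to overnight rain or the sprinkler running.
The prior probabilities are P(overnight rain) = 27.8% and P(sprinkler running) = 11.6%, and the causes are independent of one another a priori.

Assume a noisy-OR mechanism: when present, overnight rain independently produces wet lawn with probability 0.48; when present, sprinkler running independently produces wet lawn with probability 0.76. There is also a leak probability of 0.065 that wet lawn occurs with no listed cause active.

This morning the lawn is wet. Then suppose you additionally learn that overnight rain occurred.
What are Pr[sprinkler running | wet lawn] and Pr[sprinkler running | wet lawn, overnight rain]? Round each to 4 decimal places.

Pr[sprinkler running | wet lawn] ≈ 0.3578; Pr[sprinkler running | wet lawn, overnight rain] ≈ 0.1841

Under noisy-OR, P(wet lawn | causes) = 1 − (1−0.065)·∏(1−qᵢ) over the active causes.
Weight on sprinkler running=true, given the evidence: 0.064958 + 0.028485 = 0.093443
The normalizing constant is 0.065*0.722*0.884 + 0.7756*0.722*0.116 + 0.5138*0.278*0.884 + 0.883312*0.278*0.116 = 0.261196
P(sprinkler running | wet lawn) = 0.093443/0.261196 ≈ 0.3578

Now also conditioning on overnight rain=true:
For the numerator, keep only sprinkler running=true terms: 0.883312*0.116 = 0.102464
The normalizing constant is 0.5138*0.884 + 0.883312*0.116 = 0.556663
Posterior = 0.102464 / 0.556663 ≈ 0.1841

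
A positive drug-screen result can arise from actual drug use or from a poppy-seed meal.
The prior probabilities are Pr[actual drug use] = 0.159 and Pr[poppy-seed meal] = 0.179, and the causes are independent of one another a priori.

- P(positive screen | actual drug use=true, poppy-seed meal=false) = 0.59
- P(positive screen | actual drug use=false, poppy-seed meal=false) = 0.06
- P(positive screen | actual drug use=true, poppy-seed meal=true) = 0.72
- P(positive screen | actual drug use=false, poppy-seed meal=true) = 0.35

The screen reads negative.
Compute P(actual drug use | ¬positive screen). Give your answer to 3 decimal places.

P(actual drug use | ¬positive screen) ≈ 0.076

Sum P(¬positive screen|·) weighted by the priors over the 4 (actual drug use, poppy-seed meal) configurations:
  P(¬positive screen) = 0.94×0.841×0.821 + 0.65×0.841×0.179 + 0.41×0.159×0.821 + 0.28×0.159×0.179
        = 0.649033 + 0.097850 + 0.053521 + 0.007969 = 0.808373
The terms with actual drug use present sum to 0.061490, so
  P(actual drug use | ¬positive screen) = 0.061490 / 0.808373 ≈ 0.076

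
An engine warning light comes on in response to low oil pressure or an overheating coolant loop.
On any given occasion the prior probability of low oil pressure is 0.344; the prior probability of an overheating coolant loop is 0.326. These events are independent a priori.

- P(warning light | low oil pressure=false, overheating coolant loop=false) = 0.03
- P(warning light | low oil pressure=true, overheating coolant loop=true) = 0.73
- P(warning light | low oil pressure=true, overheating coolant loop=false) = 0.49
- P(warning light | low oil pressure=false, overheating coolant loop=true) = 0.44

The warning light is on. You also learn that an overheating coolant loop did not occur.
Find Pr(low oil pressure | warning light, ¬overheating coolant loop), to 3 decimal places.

Pr(low oil pressure | warning light, ¬overheating coolant loop) ≈ 0.895

P(warning light | ¬overheating coolant loop) = 0.03*0.656 + 0.49*0.344 = 0.019680 + 0.168560 = 0.188240
Restricting to configurations with low oil pressure present: 0.49*0.344 = 0.168560.
P(low oil pressure | warning light, ¬overheating coolant loop) = 0.168560 / 0.188240 ≈ 0.895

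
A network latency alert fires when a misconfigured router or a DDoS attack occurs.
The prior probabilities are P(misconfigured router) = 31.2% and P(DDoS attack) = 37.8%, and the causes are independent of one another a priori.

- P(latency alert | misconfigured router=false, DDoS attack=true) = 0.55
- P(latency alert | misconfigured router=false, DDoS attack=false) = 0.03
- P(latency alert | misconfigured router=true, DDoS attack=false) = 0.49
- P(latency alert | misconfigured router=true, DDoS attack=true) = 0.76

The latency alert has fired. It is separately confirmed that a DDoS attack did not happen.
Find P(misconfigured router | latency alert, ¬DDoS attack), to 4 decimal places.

P(misconfigured router | latency alert, ¬DDoS attack) ≈ 0.8811

P(latency alert | ¬DDoS attack) = 0.03*0.688 + 0.49*0.312 = 0.020640 + 0.152880 = 0.173520
Of this, 0.152880 comes from 0.49*0.312 (the misconfigured router=true cases).
So P(misconfigured router | latency alert, ¬DDoS attack) = 0.152880/0.173520 ≈ 0.8811.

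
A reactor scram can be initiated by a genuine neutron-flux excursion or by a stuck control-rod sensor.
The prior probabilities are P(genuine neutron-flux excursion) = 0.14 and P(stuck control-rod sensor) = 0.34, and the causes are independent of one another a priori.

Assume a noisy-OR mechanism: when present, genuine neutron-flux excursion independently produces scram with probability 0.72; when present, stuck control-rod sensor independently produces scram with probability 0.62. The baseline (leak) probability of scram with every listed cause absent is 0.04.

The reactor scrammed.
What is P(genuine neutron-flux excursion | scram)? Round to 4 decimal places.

Under noisy-OR, P(scram | causes) = 1 − (1−0.04)·∏(1−qᵢ) over the active causes.
P(scram) = 0.04×0.86×0.66 + 0.6352×0.86×0.34 + 0.7312×0.14×0.66 + 0.897856×0.14×0.34 = 0.022704 + 0.185732 + 0.067563 + 0.042738 = 0.318737
Of this, 0.110301 comes from 0.067563 + 0.042738 (the genuine neutron-flux excursion=true cases).
P(genuine neutron-flux excursion | scram) = 0.110301 / 0.318737 ≈ 0.3461

P(genuine neutron-flux excursion | scram) ≈ 0.3461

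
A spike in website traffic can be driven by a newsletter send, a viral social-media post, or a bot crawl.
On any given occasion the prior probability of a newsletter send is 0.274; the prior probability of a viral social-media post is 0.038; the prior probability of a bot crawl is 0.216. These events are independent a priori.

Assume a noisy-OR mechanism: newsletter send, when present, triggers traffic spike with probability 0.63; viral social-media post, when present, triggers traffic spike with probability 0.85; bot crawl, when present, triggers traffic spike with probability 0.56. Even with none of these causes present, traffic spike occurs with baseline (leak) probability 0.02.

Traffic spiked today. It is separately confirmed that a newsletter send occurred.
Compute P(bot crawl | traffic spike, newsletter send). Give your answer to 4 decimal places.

Under noisy-OR, P(traffic spike | causes) = 1 − (1−0.02)·∏(1−qᵢ) over the active causes.
By total probability over the 4 (viral social-media post, bot crawl) configurations:
  P(traffic spike | newsletter send) = 0.6374×0.962×0.784 + 0.840456×0.962×0.216 + 0.94561×0.038×0.784 + 0.976068×0.038×0.216
        = 0.480732 + 0.174640 + 0.028172 + 0.008012 = 0.691556
Keeping only the bot crawl-present terms gives 0.182652, so
  P(bot crawl | traffic spike, newsletter send) = 0.182652 / 0.691556 ≈ 0.2641

P(bot crawl | traffic spike, newsletter send) ≈ 0.2641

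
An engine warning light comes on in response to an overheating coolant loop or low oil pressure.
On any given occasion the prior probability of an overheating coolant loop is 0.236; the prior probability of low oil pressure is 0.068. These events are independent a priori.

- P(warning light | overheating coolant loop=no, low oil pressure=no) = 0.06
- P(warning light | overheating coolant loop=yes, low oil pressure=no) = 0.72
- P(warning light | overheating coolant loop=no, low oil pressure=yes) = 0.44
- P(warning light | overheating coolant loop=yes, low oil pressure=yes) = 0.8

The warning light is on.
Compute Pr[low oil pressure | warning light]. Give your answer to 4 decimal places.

Numerator (weight on configurations with low oil pressure): 0.022859 + 0.012838 = 0.035697
Denominator P(warning light): 0.06×0.764×0.932 + 0.44×0.764×0.068 + 0.72×0.236×0.932 + 0.8×0.236×0.068 = 0.236785
Posterior = 0.035697 / 0.236785 ≈ 0.1508

Pr[low oil pressure | warning light] ≈ 0.1508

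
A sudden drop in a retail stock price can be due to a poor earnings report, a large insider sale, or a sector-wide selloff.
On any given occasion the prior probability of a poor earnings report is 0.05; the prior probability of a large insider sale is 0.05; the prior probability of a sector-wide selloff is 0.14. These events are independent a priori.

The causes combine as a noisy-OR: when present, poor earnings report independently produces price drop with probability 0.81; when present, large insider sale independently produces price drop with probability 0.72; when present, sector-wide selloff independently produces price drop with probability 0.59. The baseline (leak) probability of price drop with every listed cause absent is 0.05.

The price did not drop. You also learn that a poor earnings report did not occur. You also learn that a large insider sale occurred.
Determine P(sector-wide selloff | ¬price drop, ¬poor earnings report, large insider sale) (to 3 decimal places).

Under noisy-OR, P(price drop | causes) = 1 − (1−0.05)·∏(1−qᵢ) over the active causes.
Weight on sector-wide selloff=true, given the evidence: 0.10906·0.14 = 0.015268
Denominator P(¬price drop | ¬poor earnings report, large insider sale): 0.266·0.86 + 0.10906·0.14 = 0.244028
Posterior = 0.015268 / 0.244028 ≈ 0.063

P(sector-wide selloff | ¬price drop, ¬poor earnings report, large insider sale) ≈ 0.063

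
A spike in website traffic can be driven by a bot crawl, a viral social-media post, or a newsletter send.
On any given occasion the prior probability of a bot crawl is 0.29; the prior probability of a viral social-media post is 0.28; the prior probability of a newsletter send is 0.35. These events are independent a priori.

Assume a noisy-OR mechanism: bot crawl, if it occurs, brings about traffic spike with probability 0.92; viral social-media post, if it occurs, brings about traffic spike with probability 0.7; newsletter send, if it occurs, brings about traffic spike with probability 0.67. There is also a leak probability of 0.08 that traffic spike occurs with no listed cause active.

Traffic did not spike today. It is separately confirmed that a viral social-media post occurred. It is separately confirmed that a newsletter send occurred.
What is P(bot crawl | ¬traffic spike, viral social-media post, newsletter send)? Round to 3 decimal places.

Under noisy-OR, P(traffic spike | causes) = 1 − (1−0.08)·∏(1−qᵢ) over the active causes.
P(¬traffic spike | viral social-media post, newsletter send) = 0.09108×0.71 + 0.007286×0.29 = 0.064667 + 0.002113 = 0.066780
Of this, 0.002113 comes from 0.007286×0.29 (the bot crawl=true cases).
Hence the posterior is 0.002113/0.066780 ≈ 0.032.

P(bot crawl | ¬traffic spike, viral social-media post, newsletter send) ≈ 0.032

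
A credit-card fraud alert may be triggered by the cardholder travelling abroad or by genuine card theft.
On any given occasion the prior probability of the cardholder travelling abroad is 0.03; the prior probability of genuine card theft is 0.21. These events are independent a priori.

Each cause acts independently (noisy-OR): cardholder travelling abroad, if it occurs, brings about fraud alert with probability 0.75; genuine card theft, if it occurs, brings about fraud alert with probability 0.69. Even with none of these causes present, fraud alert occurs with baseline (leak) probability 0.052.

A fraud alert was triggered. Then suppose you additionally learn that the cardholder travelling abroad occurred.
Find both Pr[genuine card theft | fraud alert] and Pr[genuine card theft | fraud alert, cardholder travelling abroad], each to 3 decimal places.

Pr[genuine card theft | fraud alert] ≈ 0.721; Pr[genuine card theft | fraud alert, cardholder travelling abroad] ≈ 0.244

Under noisy-OR, P(fraud alert | causes) = 1 − (1−0.052)·∏(1−qᵢ) over the active causes.
By total probability over the 4 (cardholder travelling abroad, genuine card theft) configurations:
  P(fraud alert) = 0.052·0.97·0.79 + 0.70612·0.97·0.21 + 0.763·0.03·0.79 + 0.92653·0.03·0.21
        = 0.039848 + 0.143837 + 0.018083 + 0.005837 = 0.207605
Configurations with genuine card theft contribute 0.149674, so
  P(genuine card theft | fraud alert) = 0.149674 / 0.207605 ≈ 0.721

Now condition on the additional information:
By total probability over both values of genuine card theft:
  P(fraud alert | cardholder travelling abroad) = 0.763*0.79 + 0.92653*0.21
        = 0.602770 + 0.194571 = 0.797341
Configurations with genuine card theft contribute 0.194571, so
  P(genuine card theft | fraud alert, cardholder travelling abroad) = 0.194571 / 0.797341 ≈ 0.244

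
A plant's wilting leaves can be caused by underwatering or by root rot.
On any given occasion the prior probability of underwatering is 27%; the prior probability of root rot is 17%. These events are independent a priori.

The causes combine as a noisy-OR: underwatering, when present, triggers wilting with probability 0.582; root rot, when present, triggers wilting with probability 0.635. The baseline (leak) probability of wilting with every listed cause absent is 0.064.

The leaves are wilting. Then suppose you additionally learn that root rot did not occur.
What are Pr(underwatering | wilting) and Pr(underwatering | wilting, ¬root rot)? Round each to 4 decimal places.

Under noisy-OR, P(wilting | causes) = 1 − (1−0.064)·∏(1−qᵢ) over the active causes.
By total probability over the 4 (underwatering, root rot) configurations:
  P(wilting) = 0.064*0.73*0.83 + 0.65836*0.73*0.17 + 0.608752*0.27*0.83 + 0.857194*0.27*0.17
        = 0.038778 + 0.081702 + 0.136421 + 0.039345 = 0.296246
Keeping only the underwatering-present terms gives 0.175766, so
  P(underwatering | wilting) = 0.175766 / 0.296246 ≈ 0.5933

Now also conditioning on root rot≠true:
P(wilting | ¬root rot) = 0.064·0.73 + 0.608752·0.27 = 0.046720 + 0.164363 = 0.211083
Restricting to configurations with underwatering present: 0.608752·0.27 = 0.164363.
So P(underwatering | wilting, ¬root rot) = 0.164363/0.211083 ≈ 0.7787.
Ruling out root rot raises the posterior on underwatering — the flip side of explaining away.

Pr(underwatering | wilting) ≈ 0.5933; Pr(underwatering | wilting, ¬root rot) ≈ 0.7787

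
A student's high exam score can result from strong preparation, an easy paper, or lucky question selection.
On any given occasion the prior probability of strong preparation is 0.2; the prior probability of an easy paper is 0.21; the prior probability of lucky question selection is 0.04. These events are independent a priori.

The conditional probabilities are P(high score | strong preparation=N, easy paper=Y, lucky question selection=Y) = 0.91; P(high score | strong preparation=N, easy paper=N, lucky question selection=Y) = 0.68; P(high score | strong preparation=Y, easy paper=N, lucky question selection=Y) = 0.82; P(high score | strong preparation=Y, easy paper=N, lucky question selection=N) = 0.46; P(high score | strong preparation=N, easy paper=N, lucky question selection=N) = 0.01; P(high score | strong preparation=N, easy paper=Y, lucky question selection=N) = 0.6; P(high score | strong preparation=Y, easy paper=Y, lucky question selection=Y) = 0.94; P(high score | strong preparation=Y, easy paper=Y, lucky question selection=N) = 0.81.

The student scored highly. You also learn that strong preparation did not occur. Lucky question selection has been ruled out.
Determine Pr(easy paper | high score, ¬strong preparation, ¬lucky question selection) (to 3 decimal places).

Pr(easy paper | high score, ¬strong preparation, ¬lucky question selection) ≈ 0.941

Numerator (weight on configurations with easy paper): 0.6·0.21 = 0.126000
The normalizing constant is 0.01·0.79 + 0.6·0.21 = 0.133900
Posterior = 0.126000 / 0.133900 ≈ 0.941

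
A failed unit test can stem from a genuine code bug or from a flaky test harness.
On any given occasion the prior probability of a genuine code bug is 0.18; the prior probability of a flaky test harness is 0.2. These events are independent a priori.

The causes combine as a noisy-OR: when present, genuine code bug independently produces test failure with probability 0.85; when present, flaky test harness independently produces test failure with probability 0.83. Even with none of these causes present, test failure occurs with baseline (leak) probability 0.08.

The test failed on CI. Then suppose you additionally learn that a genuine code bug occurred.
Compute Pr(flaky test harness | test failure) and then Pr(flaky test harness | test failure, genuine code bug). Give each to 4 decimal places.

Pr(flaky test harness | test failure) ≈ 0.4956; Pr(flaky test harness | test failure, genuine code bug) ≈ 0.2207

Under noisy-OR, P(test failure | causes) = 1 − (1−0.08)·∏(1−qᵢ) over the active causes.
For the numerator, keep only flaky test harness=true terms: 0.138350 + 0.035155 = 0.173505
Normalizer over all consistent configurations: 0.08×0.82×0.8 + 0.8436×0.82×0.2 + 0.862×0.18×0.8 + 0.97654×0.18×0.2 = 0.350113
P(flaky test harness | test failure) = 0.173505/0.350113 ≈ 0.4956

Now also conditioning on genuine code bug=true:
P(test failure | genuine code bug) = 0.862·0.8 + 0.97654·0.2 = 0.689600 + 0.195308 = 0.884908
Restricting to configurations with flaky test harness present: 0.97654·0.2 = 0.195308.
Hence the posterior is 0.195308/0.884908 ≈ 0.2207.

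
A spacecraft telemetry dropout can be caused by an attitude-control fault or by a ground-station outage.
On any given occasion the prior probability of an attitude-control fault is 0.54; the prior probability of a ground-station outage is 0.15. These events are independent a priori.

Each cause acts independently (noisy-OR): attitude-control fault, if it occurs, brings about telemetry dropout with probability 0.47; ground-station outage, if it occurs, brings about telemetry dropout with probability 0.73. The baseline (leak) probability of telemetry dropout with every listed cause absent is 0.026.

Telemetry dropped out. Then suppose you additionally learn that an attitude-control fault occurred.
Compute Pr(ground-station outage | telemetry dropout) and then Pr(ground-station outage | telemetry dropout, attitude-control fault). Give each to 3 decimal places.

Under noisy-OR, P(telemetry dropout | causes) = 1 − (1−0.026)·∏(1−qᵢ) over the active causes.
Sum P(telemetry dropout|·) weighted by the priors over the 4 (attitude-control fault, ground-station outage) configurations:
  P(telemetry dropout) = 0.026*0.46*0.85 + 0.73702*0.46*0.15 + 0.48378*0.54*0.85 + 0.860621*0.54*0.15
        = 0.010166 + 0.050854 + 0.222055 + 0.069710 = 0.352785
Configurations with ground-station outage contribute 0.120564, so
  P(ground-station outage | telemetry dropout) = 0.120564 / 0.352785 ≈ 0.342

Now condition on the additional information:
Sum P(telemetry dropout|·) weighted by the priors over both values of ground-station outage:
  P(telemetry dropout | attitude-control fault) = 0.48378·0.85 + 0.860621·0.15
        = 0.411213 + 0.129093 = 0.540306
The terms with ground-station outage present sum to 0.129093, so
  P(ground-station outage | telemetry dropout, attitude-control fault) = 0.129093 / 0.540306 ≈ 0.239
— attitude-control fault explains away the evidence for ground-station outage.

Pr(ground-station outage | telemetry dropout) ≈ 0.342; Pr(ground-station outage | telemetry dropout, attitude-control fault) ≈ 0.239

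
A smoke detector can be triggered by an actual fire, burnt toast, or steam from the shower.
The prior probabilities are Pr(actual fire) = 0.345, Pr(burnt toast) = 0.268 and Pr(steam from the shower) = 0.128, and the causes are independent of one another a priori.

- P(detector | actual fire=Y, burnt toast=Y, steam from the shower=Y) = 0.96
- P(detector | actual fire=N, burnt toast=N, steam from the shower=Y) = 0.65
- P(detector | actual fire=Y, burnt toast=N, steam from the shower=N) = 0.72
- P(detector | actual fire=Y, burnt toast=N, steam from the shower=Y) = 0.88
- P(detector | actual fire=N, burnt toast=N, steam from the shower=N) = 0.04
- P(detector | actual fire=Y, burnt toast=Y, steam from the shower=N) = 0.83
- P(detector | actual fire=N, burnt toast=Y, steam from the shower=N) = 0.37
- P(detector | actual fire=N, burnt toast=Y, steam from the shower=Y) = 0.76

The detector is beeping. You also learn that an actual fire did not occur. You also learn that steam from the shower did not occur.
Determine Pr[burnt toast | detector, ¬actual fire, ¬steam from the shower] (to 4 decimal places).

By total probability over both values of burnt toast:
  P(detector | ¬actual fire, ¬steam from the shower) = 0.04·0.732 + 0.37·0.268
        = 0.029280 + 0.099160 = 0.128440
Keeping only the burnt toast-present terms gives 0.099160, so
  P(burnt toast | detector, ¬actual fire, ¬steam from the shower) = 0.099160 / 0.128440 ≈ 0.7720

Pr[burnt toast | detector, ¬actual fire, ¬steam from the shower] ≈ 0.7720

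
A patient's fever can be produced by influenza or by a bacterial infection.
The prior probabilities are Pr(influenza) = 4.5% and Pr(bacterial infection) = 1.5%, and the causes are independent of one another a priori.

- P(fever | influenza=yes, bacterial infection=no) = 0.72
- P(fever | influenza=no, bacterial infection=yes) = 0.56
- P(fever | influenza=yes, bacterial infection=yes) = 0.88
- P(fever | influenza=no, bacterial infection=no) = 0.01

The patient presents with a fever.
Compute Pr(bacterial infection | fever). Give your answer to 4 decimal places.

P(fever) = 0.01*0.955*0.985 + 0.56*0.955*0.015 + 0.72*0.045*0.985 + 0.88*0.045*0.015 = 0.009407 + 0.008022 + 0.031914 + 0.000594 = 0.049937
The bacterial infection-present share is 0.008022 + 0.000594 = 0.008616.
So P(bacterial infection | fever) = 0.008616/0.049937 ≈ 0.1725.

Pr(bacterial infection | fever) ≈ 0.1725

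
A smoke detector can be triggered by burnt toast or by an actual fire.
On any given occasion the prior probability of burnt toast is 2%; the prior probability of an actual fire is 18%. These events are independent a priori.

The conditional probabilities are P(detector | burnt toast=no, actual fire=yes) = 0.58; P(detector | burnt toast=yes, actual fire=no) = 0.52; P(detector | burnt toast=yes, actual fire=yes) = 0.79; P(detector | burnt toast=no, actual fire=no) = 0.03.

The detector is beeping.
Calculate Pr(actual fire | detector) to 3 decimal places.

Pr(actual fire | detector) ≈ 0.763

P(detector) = 0.03*0.98*0.82 + 0.58*0.98*0.18 + 0.52*0.02*0.82 + 0.79*0.02*0.18 = 0.024108 + 0.102312 + 0.008528 + 0.002844 = 0.137792
The actual fire-present share is 0.102312 + 0.002844 = 0.105156.
P(actual fire | detector) = 0.105156 / 0.137792 ≈ 0.763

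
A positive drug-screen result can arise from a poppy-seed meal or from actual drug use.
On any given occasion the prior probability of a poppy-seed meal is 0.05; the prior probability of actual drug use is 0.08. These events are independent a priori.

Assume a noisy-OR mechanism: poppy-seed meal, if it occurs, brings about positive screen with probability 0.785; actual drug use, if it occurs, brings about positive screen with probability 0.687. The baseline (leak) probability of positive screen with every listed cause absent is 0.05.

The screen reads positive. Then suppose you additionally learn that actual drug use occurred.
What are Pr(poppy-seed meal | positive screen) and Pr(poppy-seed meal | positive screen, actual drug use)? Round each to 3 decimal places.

Under noisy-OR, P(positive screen | causes) = 1 − (1−0.05)·∏(1−qᵢ) over the active causes.
P(positive screen) = 0.05×0.95×0.92 + 0.70265×0.95×0.08 + 0.79575×0.05×0.92 + 0.93607×0.05×0.08 = 0.043700 + 0.053401 + 0.036605 + 0.003744 = 0.137450
Of this, 0.040349 comes from 0.036605 + 0.003744 (the poppy-seed meal=true cases).
P(poppy-seed meal | positive screen) = 0.040349 / 0.137450 ≈ 0.294

With the extra evidence:
Sum P(positive screen|·) weighted by the priors over both values of poppy-seed meal:
  P(positive screen | actual drug use) = 0.70265·0.95 + 0.93607·0.05
        = 0.667517 + 0.046803 = 0.714320
Configurations with poppy-seed meal contribute 0.046803, so
  P(poppy-seed meal | positive screen, actual drug use) = 0.046803 / 0.714320 ≈ 0.066
Conditioning on actual drug use lowers the posterior on poppy-seed meal: the classic explaining-away effect in a common-effect structure.

Pr(poppy-seed meal | positive screen) ≈ 0.294; Pr(poppy-seed meal | positive screen, actual drug use) ≈ 0.066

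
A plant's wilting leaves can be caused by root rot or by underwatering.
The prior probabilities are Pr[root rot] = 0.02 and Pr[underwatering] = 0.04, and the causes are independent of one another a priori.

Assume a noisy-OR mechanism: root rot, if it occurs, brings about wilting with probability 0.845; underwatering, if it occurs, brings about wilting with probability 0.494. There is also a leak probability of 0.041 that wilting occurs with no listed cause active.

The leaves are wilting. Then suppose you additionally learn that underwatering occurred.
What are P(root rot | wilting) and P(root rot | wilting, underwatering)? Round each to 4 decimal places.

P(root rot | wilting) ≈ 0.2253; P(root rot | wilting, underwatering) ≈ 0.0354

Under noisy-OR, P(wilting | causes) = 1 − (1−0.041)·∏(1−qᵢ) over the active causes.
P(wilting) = 0.041×0.98×0.96 + 0.514746×0.98×0.04 + 0.851355×0.02×0.96 + 0.924786×0.02×0.04 = 0.038573 + 0.020178 + 0.016346 + 0.000740 = 0.075837
The root rot-present share is 0.016346 + 0.000740 = 0.017086.
P(root rot | wilting) = 0.017086 / 0.075837 ≈ 0.2253

Now condition on the additional information:
P(wilting | underwatering) = 0.514746·0.98 + 0.924786·0.02 = 0.504451 + 0.018496 = 0.522947
Of this, 0.018496 comes from 0.924786·0.02 (the root rot=true cases).
Hence the posterior is 0.018496/0.522947 ≈ 0.0354.
This is intercausal reasoning (explaining away): once underwatering accounts for the wilting, root rot becomes less likely.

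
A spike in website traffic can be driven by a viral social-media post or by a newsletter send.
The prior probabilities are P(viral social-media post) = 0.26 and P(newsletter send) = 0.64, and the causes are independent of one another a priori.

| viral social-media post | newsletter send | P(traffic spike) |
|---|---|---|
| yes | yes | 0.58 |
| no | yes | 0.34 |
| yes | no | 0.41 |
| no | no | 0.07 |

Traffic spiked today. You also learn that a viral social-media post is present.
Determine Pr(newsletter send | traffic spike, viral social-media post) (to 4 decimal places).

Numerator (weight on configurations with newsletter send): 0.58·0.64 = 0.371200
Normalizer over all consistent configurations: 0.41·0.36 + 0.58·0.64 = 0.518800
Posterior = 0.371200 / 0.518800 ≈ 0.7155

Pr(newsletter send | traffic spike, viral social-media post) ≈ 0.7155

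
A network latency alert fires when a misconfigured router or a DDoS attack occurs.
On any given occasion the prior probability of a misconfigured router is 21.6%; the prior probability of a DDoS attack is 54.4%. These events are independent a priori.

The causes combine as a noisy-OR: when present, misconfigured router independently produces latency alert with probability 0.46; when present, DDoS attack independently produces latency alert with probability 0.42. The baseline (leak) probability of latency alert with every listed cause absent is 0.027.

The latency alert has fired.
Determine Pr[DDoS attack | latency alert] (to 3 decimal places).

Pr[DDoS attack | latency alert] ≈ 0.826

Under noisy-OR, P(latency alert | causes) = 1 − (1−0.027)·∏(1−qᵢ) over the active causes.
Sum P(latency alert|·) weighted by the priors over the 4 (misconfigured router, DDoS attack) configurations:
  P(latency alert) = 0.027×0.784×0.456 + 0.43566×0.784×0.544 + 0.47458×0.216×0.456 + 0.695256×0.216×0.544
        = 0.009653 + 0.185807 + 0.046744 + 0.081695 = 0.323899
Configurations with DDoS attack contribute 0.267502, so
  P(DDoS attack | latency alert) = 0.267502 / 0.323899 ≈ 0.826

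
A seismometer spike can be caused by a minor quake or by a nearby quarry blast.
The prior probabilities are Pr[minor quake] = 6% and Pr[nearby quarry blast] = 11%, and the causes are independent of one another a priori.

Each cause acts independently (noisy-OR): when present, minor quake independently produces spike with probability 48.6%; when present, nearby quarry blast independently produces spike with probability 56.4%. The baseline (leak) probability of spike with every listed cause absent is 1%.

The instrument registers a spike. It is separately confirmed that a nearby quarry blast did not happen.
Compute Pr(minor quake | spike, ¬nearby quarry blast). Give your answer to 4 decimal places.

Pr(minor quake | spike, ¬nearby quarry blast) ≈ 0.7582

Under noisy-OR, P(spike | causes) = 1 − (1−0.01)·∏(1−qᵢ) over the active causes.
Numerator (weight on configurations with minor quake): 0.49114×0.06 = 0.029468
Denominator P(spike | ¬nearby quarry blast): 0.01×0.94 + 0.49114×0.06 = 0.038868
P(minor quake | spike, ¬nearby quarry blast) = 0.029468/0.038868 ≈ 0.7582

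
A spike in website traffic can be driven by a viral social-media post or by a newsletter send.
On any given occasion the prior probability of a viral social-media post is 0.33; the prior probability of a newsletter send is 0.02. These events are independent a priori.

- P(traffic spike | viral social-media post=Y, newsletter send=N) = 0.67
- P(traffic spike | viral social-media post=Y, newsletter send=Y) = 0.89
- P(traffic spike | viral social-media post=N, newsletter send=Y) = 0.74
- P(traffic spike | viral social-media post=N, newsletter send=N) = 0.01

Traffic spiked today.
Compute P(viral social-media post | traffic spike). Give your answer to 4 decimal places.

P(viral social-media post | traffic spike) ≈ 0.9310

For the numerator, keep only viral social-media post=true terms: 0.216678 + 0.005874 = 0.222552
Normalizer over all consistent configurations: 0.01×0.67×0.98 + 0.74×0.67×0.02 + 0.67×0.33×0.98 + 0.89×0.33×0.02 = 0.239034
Posterior = 0.222552 / 0.239034 ≈ 0.9310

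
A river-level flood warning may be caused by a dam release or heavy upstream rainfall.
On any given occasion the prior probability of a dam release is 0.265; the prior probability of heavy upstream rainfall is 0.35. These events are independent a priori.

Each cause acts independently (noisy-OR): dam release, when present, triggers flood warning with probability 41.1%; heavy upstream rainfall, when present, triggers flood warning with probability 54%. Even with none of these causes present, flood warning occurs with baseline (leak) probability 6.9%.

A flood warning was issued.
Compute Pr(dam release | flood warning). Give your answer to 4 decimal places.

Pr(dam release | flood warning) ≈ 0.4497

Under noisy-OR, P(flood warning | causes) = 1 − (1−0.069)·∏(1−qᵢ) over the active causes.
By total probability over the 4 (dam release, heavy upstream rainfall) configurations:
  P(flood warning) = 0.069*0.735*0.65 + 0.57174*0.735*0.35 + 0.451641*0.265*0.65 + 0.747755*0.265*0.35
        = 0.032965 + 0.147080 + 0.077795 + 0.069354 = 0.327194
Configurations with dam release contribute 0.147149, so
  P(dam release | flood warning) = 0.147149 / 0.327194 ≈ 0.4497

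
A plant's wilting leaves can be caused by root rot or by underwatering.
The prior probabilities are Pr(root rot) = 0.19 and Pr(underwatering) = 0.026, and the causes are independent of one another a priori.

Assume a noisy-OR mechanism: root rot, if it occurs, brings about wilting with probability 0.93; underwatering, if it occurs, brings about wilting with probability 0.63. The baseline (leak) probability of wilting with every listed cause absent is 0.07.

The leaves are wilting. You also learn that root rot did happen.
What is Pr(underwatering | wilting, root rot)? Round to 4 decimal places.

Under noisy-OR, P(wilting | causes) = 1 − (1−0.07)·∏(1−qᵢ) over the active causes.
By total probability over both values of underwatering:
  P(wilting | root rot) = 0.9349*0.974 + 0.975913*0.026
        = 0.910593 + 0.025374 = 0.935967
Keeping only the underwatering-present terms gives 0.025374, so
  P(underwatering | wilting, root rot) = 0.025374 / 0.935967 ≈ 0.0271

Pr(underwatering | wilting, root rot) ≈ 0.0271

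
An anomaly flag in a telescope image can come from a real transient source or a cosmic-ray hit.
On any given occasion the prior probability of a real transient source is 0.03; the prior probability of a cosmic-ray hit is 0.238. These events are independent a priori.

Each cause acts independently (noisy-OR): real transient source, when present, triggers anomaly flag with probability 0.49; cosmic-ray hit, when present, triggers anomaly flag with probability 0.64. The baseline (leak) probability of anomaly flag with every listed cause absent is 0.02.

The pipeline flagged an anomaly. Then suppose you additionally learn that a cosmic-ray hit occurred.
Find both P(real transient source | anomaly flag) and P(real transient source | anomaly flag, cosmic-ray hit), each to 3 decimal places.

P(real transient source | anomaly flag) ≈ 0.095; P(real transient source | anomaly flag, cosmic-ray hit) ≈ 0.038

Under noisy-OR, P(anomaly flag | causes) = 1 − (1−0.02)·∏(1−qᵢ) over the active causes.
For the numerator, keep only real transient source=true terms: 0.011435 + 0.005855 = 0.017290
Normalizer over all consistent configurations: 0.02*0.97*0.762 + 0.6472*0.97*0.238 + 0.5002*0.03*0.762 + 0.820072*0.03*0.238 = 0.181486
P(real transient source | anomaly flag) = 0.017290/0.181486 ≈ 0.095

Now condition on the additional information:
P(anomaly flag | cosmic-ray hit) = 0.6472×0.97 + 0.820072×0.03 = 0.627784 + 0.024602 = 0.652386
Of this, 0.024602 comes from 0.820072×0.03 (the real transient source=true cases).
P(real transient source | anomaly flag, cosmic-ray hit) = 0.024602 / 0.652386 ≈ 0.038
This is intercausal reasoning (explaining away): once cosmic-ray hit accounts for the anomaly flag, real transient source becomes less likely.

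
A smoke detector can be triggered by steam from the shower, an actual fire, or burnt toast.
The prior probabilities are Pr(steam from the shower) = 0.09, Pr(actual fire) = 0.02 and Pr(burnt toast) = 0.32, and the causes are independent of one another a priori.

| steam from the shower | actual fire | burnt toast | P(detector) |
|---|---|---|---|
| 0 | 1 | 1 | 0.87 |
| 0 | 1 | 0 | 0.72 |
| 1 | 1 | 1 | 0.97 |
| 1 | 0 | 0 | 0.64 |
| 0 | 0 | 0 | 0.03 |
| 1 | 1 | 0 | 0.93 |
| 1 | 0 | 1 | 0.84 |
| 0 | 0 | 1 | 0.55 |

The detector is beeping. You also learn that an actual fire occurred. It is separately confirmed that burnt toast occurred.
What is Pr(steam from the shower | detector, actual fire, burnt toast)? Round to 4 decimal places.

Pr(steam from the shower | detector, actual fire, burnt toast) ≈ 0.0993

Enumerate both values of steam from the shower and weight by the priors:
  P(detector | actual fire, burnt toast) = 0.87×0.91 + 0.97×0.09
        = 0.791700 + 0.087300 = 0.879000
Configurations with steam from the shower contribute 0.087300, so
  P(steam from the shower | detector, actual fire, burnt toast) = 0.087300 / 0.879000 ≈ 0.0993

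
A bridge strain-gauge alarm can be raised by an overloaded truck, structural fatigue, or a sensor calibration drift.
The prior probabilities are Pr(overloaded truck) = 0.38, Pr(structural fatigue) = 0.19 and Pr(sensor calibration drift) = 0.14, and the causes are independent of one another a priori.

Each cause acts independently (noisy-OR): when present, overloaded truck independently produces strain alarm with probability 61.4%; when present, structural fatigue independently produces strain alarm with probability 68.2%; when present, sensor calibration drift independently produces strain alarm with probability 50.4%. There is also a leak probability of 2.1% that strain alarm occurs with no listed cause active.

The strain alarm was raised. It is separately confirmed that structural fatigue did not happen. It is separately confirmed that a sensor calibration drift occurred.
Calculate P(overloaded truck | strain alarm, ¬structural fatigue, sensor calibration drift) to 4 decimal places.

Under noisy-OR, P(strain alarm | causes) = 1 − (1−0.021)·∏(1−qᵢ) over the active causes.
Numerator (weight on configurations with overloaded truck): 0.812565×0.38 = 0.308775
Normalizer over all consistent configurations: 0.514416×0.62 + 0.812565×0.38 = 0.627713
P(overloaded truck | strain alarm, ¬structural fatigue, sensor calibration drift) = 0.308775/0.627713 ≈ 0.4919

P(overloaded truck | strain alarm, ¬structural fatigue, sensor calibration drift) ≈ 0.4919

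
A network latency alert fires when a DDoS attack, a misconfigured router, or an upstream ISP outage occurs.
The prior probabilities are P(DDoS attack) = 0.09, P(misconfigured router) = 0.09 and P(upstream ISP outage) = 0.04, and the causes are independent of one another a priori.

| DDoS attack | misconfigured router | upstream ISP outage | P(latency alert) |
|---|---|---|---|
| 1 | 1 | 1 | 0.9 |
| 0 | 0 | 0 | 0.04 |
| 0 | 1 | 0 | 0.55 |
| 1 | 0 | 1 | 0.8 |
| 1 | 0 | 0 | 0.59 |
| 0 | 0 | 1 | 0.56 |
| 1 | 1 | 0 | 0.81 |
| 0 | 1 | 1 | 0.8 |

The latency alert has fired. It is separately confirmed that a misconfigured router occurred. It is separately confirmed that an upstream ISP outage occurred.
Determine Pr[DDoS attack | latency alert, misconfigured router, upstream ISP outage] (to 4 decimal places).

Pr[DDoS attack | latency alert, misconfigured router, upstream ISP outage] ≈ 0.1001

P(latency alert | misconfigured router, upstream ISP outage) = 0.8*0.91 + 0.9*0.09 = 0.728000 + 0.081000 = 0.809000
The DDoS attack-present share is 0.9*0.09 = 0.081000.
P(DDoS attack | latency alert, misconfigured router, upstream ISP outage) = 0.081000 / 0.809000 ≈ 0.1001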